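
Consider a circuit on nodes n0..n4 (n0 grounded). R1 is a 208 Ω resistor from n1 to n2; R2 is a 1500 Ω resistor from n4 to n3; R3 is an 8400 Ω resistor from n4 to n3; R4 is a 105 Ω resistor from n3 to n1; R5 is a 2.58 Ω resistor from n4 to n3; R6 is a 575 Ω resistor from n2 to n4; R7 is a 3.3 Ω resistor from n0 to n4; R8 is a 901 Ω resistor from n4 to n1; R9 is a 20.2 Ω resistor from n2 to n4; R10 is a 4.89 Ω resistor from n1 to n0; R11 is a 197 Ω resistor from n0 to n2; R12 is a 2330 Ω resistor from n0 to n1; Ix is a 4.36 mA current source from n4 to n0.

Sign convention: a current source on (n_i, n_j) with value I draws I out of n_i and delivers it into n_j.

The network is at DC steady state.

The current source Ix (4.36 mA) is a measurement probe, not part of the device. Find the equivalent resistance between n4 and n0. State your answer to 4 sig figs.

R_eq = 3.117 Ω

Element admittances at DC:
  Y(R1) = 0.004808 S between n1,n2
  Y(R2) = 0.0006667 S between n4,n3
  Y(R3) = 0.0001190 S between n4,n3
  Y(R4) = 0.009524 S between n3,n1
  Y(R5) = 0.3876 S between n4,n3
  Y(R6) = 0.001739 S between n2,n4
  Y(R7) = 0.3030 S between n0,n4
  Y(R8) = 0.001110 S between n4,n1
  Y(R9) = 0.04950 S between n2,n4
  Y(R10) = 0.2045 S between n1,n0
  Y(R11) = 0.005076 S between n0,n2
  Y(R12) = 0.0004292 S between n0,n1
  Ix: injects 0.00436 A into n0 (from n4)
Assemble and solve the 4×4 MNA system:
  V(n1)=-0.0008929  V(n2)=-0.01146  V(n3)=-0.01329  V(n4)=-0.01359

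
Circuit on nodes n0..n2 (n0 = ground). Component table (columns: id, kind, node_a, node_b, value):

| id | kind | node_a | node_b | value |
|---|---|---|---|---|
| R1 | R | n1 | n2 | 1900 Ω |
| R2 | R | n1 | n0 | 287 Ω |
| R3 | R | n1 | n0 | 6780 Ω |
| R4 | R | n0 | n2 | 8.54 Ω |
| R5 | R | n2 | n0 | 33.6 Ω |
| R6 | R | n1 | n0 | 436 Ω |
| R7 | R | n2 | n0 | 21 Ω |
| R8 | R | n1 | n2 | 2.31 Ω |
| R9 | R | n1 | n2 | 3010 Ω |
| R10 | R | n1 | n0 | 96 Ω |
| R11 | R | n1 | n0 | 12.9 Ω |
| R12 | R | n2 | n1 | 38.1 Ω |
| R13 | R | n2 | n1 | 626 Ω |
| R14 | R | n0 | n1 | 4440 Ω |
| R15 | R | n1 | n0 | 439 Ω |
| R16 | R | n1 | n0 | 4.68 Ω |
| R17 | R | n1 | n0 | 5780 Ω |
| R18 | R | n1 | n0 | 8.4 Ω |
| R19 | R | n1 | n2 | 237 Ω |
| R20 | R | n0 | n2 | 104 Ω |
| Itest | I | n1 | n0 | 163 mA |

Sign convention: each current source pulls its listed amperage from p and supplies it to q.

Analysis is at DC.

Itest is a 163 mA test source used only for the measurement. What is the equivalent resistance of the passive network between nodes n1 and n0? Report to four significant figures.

Apply KCL at each of the 2 non-ground nodes and solve the resulting linear system.
Node n1: branches {R1, R2, R3, R6, R8, R9, R10, R11, R12, R13, R14, R15, R16, R17, R18, R19, Itest} → V_1 = -0.2854
Node n2: branches {R1, R4, R5, R7, R8, R9, R12, R13, R19, R20} → V_2 = -0.1984

R_eq = 1.751 Ω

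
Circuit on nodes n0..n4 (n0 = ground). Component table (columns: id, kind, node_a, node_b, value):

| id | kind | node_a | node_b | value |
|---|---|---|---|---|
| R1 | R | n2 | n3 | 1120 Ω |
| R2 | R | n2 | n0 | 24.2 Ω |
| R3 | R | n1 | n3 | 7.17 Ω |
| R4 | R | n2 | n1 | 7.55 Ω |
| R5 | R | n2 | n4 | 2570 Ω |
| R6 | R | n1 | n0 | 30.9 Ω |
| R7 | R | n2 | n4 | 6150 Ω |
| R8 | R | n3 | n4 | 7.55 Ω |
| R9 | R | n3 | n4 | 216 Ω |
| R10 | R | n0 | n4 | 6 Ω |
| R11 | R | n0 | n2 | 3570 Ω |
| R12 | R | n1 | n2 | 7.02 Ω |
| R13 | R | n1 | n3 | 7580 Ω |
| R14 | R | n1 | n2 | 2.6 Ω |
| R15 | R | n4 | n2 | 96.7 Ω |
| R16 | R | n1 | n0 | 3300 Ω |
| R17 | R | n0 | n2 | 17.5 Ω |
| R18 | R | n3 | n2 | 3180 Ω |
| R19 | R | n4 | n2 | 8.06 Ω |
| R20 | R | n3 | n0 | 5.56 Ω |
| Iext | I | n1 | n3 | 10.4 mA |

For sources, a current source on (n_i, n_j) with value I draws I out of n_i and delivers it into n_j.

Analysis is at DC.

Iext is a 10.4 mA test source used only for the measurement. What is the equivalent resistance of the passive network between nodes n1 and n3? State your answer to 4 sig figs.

R_eq = 3.775 Ω

Element admittances at DC:
  Y(R1) = 0.0008929 S between n2,n3
  Y(R2) = 0.04132 S between n2,n0
  Y(R3) = 0.1395 S between n1,n3
  Y(R4) = 0.1325 S between n2,n1
  Y(R5) = 0.0003891 S between n2,n4
  Y(R6) = 0.03236 S between n1,n0
  Y(R7) = 0.0001626 S between n2,n4
  Y(R8) = 0.1325 S between n3,n4
  Y(R9) = 0.004630 S between n3,n4
  Y(R10) = 0.1667 S between n0,n4
  Y(R11) = 0.0002801 S between n0,n2
  Y(R12) = 0.1425 S between n1,n2
  Y(R13) = 0.0001319 S between n1,n3
  Y(R14) = 0.3846 S between n1,n2
  Y(R15) = 0.01034 S between n4,n2
  Y(R16) = 0.0003030 S between n1,n0
  Y(R17) = 0.05714 S between n0,n2
  Y(R18) = 0.0003145 S between n3,n2
  Y(R19) = 0.1241 S between n4,n2
  Y(R20) = 0.1799 S between n3,n0
  Iext: injects 0.0104 A into n3 (from n1)
Assemble and solve the 4×4 MNA system:
  V(n1)=-0.02423  V(n2)=-0.01797  V(n3)=0.01504  V(n4)=-0.0008301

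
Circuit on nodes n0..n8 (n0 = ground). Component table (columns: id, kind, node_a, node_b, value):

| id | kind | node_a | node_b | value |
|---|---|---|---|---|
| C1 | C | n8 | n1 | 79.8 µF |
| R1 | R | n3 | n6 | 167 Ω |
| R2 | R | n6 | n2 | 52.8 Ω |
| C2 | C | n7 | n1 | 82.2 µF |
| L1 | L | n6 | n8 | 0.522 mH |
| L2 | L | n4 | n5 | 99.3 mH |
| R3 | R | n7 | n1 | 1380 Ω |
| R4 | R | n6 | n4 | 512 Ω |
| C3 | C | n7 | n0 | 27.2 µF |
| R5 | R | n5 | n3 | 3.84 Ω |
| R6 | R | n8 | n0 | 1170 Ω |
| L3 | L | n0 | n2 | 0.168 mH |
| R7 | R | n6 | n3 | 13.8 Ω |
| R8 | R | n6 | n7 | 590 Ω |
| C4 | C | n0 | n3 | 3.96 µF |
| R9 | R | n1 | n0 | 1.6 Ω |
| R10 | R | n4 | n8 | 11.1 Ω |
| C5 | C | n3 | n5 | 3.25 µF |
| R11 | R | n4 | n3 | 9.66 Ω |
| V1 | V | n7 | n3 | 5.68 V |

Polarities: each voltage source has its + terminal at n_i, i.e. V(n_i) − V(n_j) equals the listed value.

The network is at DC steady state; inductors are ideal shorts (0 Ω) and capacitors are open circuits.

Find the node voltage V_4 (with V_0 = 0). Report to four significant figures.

-0.2676 V

Element admittances at DC:
  Y(C1) = 0.000 S between n8,n1
  Y(R1) = 0.005988 S between n3,n6
  Y(R2) = 0.01894 S between n6,n2
  Y(C2) = 0.000 S between n7,n1
  L1: short n6↔n8 (DC inductor)
  L2: short n4↔n5 (DC inductor)
  Y(R3) = 0.0007246 S between n7,n1
  Y(R4) = 0.001953 S between n6,n4
  Y(C3) = 0.000 S between n7,n0
  Y(R5) = 0.2604 S between n5,n3
  Y(R6) = 0.0008547 S between n8,n0
  L3: short n0↔n2 (DC inductor)
  Y(R7) = 0.07246 S between n6,n3
  Y(R8) = 0.001695 S between n6,n7
  Y(C4) = 0.000 S between n0,n3
  Y(R9) = 0.6250 S between n1,n0
  Y(R10) = 0.09009 S between n4,n8
  Y(C5) = 0.000 S between n3,n5
  Y(R11) = 0.1035 S between n4,n3
  V1: constraint V(n7)−V(n3) = 5.68
Assemble and solve the 12×12 MNA system:
  V(n1)=0.006247  V(n2)=0.000  V(n3)=-0.2854  V(n4)=-0.2676  V(n5)=-0.2676  V(n6)=-0.1973  V(n7)=5.395  V(n8)=-0.1973
  i(L1)=0.006166  i(L2)=0.004631  i(L3)=0.003736  i(V1)=-0.01338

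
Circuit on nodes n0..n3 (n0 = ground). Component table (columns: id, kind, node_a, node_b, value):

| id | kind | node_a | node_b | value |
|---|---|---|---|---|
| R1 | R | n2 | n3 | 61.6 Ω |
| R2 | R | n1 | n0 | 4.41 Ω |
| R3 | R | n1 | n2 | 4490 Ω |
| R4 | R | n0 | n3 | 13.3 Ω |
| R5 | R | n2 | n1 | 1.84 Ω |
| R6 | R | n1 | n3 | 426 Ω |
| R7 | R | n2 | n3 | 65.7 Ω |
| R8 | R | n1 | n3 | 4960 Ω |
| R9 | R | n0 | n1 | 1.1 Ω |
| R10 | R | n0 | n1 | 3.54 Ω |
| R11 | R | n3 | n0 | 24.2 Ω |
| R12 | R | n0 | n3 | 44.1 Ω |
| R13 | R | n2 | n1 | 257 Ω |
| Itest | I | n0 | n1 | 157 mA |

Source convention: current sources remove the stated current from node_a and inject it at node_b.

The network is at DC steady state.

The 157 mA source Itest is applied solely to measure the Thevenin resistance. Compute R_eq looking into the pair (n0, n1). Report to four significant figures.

Apply KCL at each of the 3 non-ground nodes and solve the resulting linear system.
Node n1: branches {R2, R3, R5, R6, R8, R9, R10, R13, Itest} → V_1 = 0.1087
Node n2: branches {R1, R3, R5, R7, R13} → V_2 = 0.1039
Node n3: branches {R1, R4, R6, R7, R8, R11, R12} → V_3 = 0.02047

R_eq = 0.6923 Ω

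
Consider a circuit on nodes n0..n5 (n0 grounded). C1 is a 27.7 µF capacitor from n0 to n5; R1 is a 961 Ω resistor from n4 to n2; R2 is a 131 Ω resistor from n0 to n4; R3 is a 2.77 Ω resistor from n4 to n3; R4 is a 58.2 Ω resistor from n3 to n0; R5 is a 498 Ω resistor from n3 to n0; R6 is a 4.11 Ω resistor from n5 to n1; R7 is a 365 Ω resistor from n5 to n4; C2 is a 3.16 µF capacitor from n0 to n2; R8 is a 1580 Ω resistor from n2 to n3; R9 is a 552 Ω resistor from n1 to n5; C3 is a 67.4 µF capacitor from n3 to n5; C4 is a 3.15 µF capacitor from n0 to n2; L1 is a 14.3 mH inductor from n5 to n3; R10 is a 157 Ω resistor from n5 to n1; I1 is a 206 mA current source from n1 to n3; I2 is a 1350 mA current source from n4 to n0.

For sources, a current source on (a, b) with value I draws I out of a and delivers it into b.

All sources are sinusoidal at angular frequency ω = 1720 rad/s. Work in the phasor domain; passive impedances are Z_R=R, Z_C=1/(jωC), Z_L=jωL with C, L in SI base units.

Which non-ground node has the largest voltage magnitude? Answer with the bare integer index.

MNA unknowns: 5 node voltages V₁..V_5
C1: Y=0.000+0.04764j on G[0,5]
R1: Y=0.001041+0.000j on G[4,2]
R2: Y=0.007634+0.000j on G[0,4]
R3: Y=0.3610+0.000j on G[4,3]
R4: Y=0.01718+0.000j on G[3,0]
R5: Y=0.002008+0.000j on G[3,0]
R6: Y=0.2433+0.000j on G[5,1]
R7: Y=0.002740+0.000j on G[5,4]
C2: Y=0.000+0.005435j on G[0,2]
R8: Y=0.0006329+0.000j on G[2,3]
R9: Y=0.001812+0.000j on G[1,5]
C3: Y=0.000+0.1159j on G[3,5]
C4: Y=0.000+0.005418j on G[0,2]
L1: Y=0.000-0.04066j on G[5,3]
R10: Y=0.006369+0.000j on G[5,1]
I1: z[1]−=0.206, z[3]+=0.206
I2: z[4]−=1.35, z[0]+=1.35
solve → V1=-13.51+15.16j, V2=2.673+3.934j, V3=-20.93+21.61j, V4=-24.00+21.07j, V5=-12.69+15.16j

4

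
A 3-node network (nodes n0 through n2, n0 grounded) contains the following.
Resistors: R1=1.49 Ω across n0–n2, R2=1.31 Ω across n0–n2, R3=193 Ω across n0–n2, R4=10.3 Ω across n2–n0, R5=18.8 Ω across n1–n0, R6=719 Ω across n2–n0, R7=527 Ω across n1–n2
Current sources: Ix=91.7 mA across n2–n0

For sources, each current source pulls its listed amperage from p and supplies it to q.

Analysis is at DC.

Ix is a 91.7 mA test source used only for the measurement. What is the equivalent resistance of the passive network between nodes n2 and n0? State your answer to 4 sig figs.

Element admittances at DC:
  Y(R1) = 0.6711 S between n0,n2
  Y(R2) = 0.7634 S between n0,n2
  Y(R3) = 0.005181 S between n0,n2
  Y(R4) = 0.09709 S between n2,n0
  Y(R5) = 0.05319 S between n1,n0
  Y(R6) = 0.001391 S between n2,n0
  Y(R7) = 0.001898 S between n1,n2
  Ix: injects 0.0917 A into n0 (from n2)
Assemble and solve the 2×2 MNA system:
  V(n1)=-0.002051  V(n2)=-0.05955

R_eq = 0.6494 Ω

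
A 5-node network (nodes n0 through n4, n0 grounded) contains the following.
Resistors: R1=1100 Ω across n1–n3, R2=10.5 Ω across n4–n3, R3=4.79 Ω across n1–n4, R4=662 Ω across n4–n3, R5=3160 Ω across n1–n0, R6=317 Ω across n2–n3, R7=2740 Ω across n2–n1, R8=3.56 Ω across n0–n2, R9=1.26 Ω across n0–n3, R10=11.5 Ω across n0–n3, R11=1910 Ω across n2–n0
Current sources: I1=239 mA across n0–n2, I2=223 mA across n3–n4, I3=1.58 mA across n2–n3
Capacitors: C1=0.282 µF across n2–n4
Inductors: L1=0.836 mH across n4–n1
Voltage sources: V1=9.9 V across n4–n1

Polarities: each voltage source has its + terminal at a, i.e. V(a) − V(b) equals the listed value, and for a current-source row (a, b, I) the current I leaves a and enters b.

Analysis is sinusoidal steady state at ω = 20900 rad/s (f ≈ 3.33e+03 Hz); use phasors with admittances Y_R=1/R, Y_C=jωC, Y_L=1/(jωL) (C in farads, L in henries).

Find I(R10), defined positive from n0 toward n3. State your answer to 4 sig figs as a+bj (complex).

Element admittances at ω=20900 rad/s:
  Y(R1) = 0.0009091+0.000j S between n1,n3
  Y(R2) = 0.09524+0.000j S between n4,n3
  Y(R3) = 0.2088+0.000j S between n1,n4
  Y(R4) = 0.001511+0.000j S between n4,n3
  I1: injects 0.239 A into n2 (from n0)
  Y(R5) = 0.0003165+0.000j S between n1,n0
  Y(C1) = 0.000+0.005894j S between n2,n4
  Y(R6) = 0.003155+0.000j S between n2,n3
  Y(R7) = 0.0003650+0.000j S between n2,n1
  I2: injects 0.223 A into n4 (from n3)
  Y(R8) = 0.2809+0.000j S between n0,n2
  I3: injects 0.00158 A into n3 (from n2)
  Y(R9) = 0.7937+0.000j S between n0,n3
  Y(R10) = 0.08696+0.000j S between n0,n3
  Y(R11) = 0.0005236+0.000j S between n2,n0
  Y(L1) = 0.000-0.05723j S between n4,n1
  V1: constraint V(n4)−V(n1) = 9.9
Assemble and solve the 5×5 MNA system:
  V(n1)=-7.468-0.1065j  V(n2)=0.8267+0.03296j  V(n3)=0.009908-0.01049j  V(n4)=2.432-0.1065j
  i(V1)=-2.079+0.5664j

-0.0008615+0.0009126j A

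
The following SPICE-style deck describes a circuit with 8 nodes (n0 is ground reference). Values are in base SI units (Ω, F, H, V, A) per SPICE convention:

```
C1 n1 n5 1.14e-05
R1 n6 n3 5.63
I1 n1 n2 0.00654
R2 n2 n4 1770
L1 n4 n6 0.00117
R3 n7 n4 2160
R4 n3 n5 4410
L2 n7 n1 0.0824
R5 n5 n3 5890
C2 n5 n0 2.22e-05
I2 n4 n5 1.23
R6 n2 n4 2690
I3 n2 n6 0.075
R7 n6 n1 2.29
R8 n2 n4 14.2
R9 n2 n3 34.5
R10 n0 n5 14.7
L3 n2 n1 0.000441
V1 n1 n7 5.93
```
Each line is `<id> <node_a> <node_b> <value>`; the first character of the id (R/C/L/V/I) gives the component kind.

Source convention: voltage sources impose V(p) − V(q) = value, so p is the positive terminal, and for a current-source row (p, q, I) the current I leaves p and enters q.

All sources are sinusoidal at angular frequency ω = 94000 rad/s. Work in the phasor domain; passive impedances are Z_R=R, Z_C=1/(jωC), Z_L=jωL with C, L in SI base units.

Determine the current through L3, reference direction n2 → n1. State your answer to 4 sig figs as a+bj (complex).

-0.6433+0.3974j A

MNA unknowns: 7 node voltages V₁..V_7 plus 1 source current (V1)
C1: Y=0.000+1.072j on G[1,5]
R1: Y=0.1776+0.000j on G[6,3]
I1: z[1]−=0.00654, z[2]+=0.00654
R2: Y=0.0005650+0.000j on G[2,4]
L1: Y=0.000-0.009093j on G[4,6]
R3: Y=0.0004630+0.000j on G[7,4]
R4: Y=0.0002268+0.000j on G[3,5]
L2: Y=0.000-0.0001291j on G[7,1]
R5: Y=0.0001698+0.000j on G[5,3]
C2: Y=0.000+2.087j on G[5,0]
I2: z[4]−=1.23, z[5]+=1.23
R6: Y=0.0003717+0.000j on G[2,4]
I3: z[2]−=0.075, z[6]+=0.075
R7: Y=0.4367+0.000j on G[6,1]
R8: Y=0.07042+0.000j on G[2,4]
R9: Y=0.02899+0.000j on G[2,3]
R10: Y=0.06803+0.000j on G[0,5]
L3: Y=0.000-0.02412j on G[2,1]
V1: row V1−V7=5.93, i_V1 at 1,7
solve → V1=0.001236+1.147j, V2=-16.47-25.52j, V3=-3.421-3.341j, V4=-29.83-28.96j, V5=0.000+0.000j, V6=-1.299+0.2714j, V7=-5.929+1.147j
aux → i_V1=0.01107+0.01470j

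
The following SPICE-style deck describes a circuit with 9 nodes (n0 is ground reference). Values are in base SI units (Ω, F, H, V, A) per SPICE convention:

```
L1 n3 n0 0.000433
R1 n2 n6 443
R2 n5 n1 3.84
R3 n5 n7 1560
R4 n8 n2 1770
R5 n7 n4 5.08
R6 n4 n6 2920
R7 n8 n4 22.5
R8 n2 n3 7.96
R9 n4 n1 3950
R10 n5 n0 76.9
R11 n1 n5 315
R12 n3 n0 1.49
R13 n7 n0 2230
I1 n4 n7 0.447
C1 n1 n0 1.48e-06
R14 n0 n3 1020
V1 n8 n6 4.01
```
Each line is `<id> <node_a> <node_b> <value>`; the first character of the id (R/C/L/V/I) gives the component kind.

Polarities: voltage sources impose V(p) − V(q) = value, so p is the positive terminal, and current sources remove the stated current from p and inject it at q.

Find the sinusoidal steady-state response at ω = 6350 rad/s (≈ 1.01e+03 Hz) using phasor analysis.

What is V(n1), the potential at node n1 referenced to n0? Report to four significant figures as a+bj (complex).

MNA unknowns: 8 node voltages V₁..V_8 plus 1 source current (V1)
L1: Y=0.000-0.3637j on G[3,0]
R1: Y=0.002257+0.000j on G[2,6]
R2: Y=0.2604+0.000j on G[5,1]
R3: Y=0.0006410+0.000j on G[5,7]
R4: Y=0.0005650+0.000j on G[8,2]
R5: Y=0.1969+0.000j on G[7,4]
R6: Y=0.0003425+0.000j on G[4,6]
R7: Y=0.04444+0.000j on G[8,4]
R8: Y=0.1256+0.000j on G[2,3]
R9: Y=0.0002532+0.000j on G[4,1]
R10: Y=0.01300+0.000j on G[5,0]
R11: Y=0.003175+0.000j on G[1,5]
R12: Y=0.6711+0.000j on G[3,0]
R13: Y=0.0004484+0.000j on G[7,0]
I1: z[4]−=0.447, z[7]+=0.447
C1: Y=0.000+0.009398j on G[1,0]
R14: Y=0.0009804+0.000j on G[0,3]
V1: row V8−V6=4.01, i_V1 at 8,6
solve → V1=0.1332-0.09616j, V2=-0.03956-0.003181j, V3=-0.004969-0.002766j, V4=1.500-0.02282j, V5=0.1353-0.09148j, V6=-2.382-0.02166j, V7=3.751-0.02300j, V8=1.628-0.02166j
aux → i_V1=-0.006617-4.131e-05j

0.1332-0.09616j V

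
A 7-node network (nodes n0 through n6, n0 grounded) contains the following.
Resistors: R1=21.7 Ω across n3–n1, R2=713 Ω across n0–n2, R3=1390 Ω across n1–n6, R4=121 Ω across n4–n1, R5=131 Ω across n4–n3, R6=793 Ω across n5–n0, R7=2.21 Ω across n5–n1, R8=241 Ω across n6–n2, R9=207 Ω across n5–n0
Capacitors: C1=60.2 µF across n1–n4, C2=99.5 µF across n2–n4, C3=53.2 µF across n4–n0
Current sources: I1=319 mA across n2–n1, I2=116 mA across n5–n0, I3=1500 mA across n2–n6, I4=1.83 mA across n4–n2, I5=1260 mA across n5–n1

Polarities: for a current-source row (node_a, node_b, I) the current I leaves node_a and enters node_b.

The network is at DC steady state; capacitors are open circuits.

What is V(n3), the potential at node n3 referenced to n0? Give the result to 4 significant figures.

43.04 V

Apply KCL at each of the 6 non-ground nodes and solve the resulting linear system.
Node n1: branches {R1, C1, I1, R3, R4, R7, I5} → V_1 = 43.06
Node n2: branches {R2, I1, I3, C2, I4, R8} → V_2 = -254.2
Node n3: branches {R1, R5} → V_3 = 43.04
Node n4: branches {C1, R4, C2, R5, C3, I4} → V_4 = 42.94
Node n5: branches {I2, R6, R7, R9, I5} → V_5 = 39.49
Node n6: branches {R3, I3, R8} → V_6 = 97.79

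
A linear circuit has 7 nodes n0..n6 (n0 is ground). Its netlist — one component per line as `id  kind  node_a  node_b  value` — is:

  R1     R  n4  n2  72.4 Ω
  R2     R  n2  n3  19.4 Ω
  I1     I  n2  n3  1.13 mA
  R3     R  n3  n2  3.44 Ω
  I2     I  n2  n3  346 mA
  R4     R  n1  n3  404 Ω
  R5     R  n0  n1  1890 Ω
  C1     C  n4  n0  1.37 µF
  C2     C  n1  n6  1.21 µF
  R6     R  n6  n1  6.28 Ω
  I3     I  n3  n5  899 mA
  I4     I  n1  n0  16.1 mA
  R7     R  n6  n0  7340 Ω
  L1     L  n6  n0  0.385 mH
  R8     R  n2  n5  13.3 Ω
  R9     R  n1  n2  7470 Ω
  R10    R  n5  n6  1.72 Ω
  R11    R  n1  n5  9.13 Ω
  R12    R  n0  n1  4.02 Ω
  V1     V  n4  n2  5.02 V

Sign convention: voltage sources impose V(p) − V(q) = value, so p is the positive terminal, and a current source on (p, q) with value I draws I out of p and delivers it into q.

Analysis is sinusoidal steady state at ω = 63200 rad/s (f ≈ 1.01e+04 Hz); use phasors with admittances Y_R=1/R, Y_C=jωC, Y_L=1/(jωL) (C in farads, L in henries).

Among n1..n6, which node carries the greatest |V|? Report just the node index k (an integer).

3

Element admittances at ω=63200 rad/s:
  Y(R1) = 0.01381+0.000j S between n4,n2
  Y(R2) = 0.05155+0.000j S between n2,n3
  I1: injects 0.00113 A into n3 (from n2)
  Y(R3) = 0.2907+0.000j S between n3,n2
  I2: injects 0.346 A into n3 (from n2)
  Y(R4) = 0.002475+0.000j S between n1,n3
  Y(R5) = 0.0005291+0.000j S between n0,n1
  Y(C1) = 0.000+0.08658j S between n4,n0
  Y(C2) = 0.000+0.07647j S between n1,n6
  Y(R6) = 0.1592+0.000j S between n6,n1
  I3: injects 0.899 A into n5 (from n3)
  I4: injects 0.0161 A into n0 (from n1)
  Y(R7) = 0.0001362+0.000j S between n6,n0
  Y(L1) = 0.000-0.04110j S between n6,n0
  Y(R8) = 0.07519+0.000j S between n2,n5
  Y(R9) = 0.0001339+0.000j S between n1,n2
  Y(R10) = 0.5814+0.000j S between n5,n6
  Y(R11) = 0.1095+0.000j S between n1,n5
  Y(R12) = 0.2488+0.000j S between n0,n1
  V1: constraint V(n4)−V(n2) = 5.02
Assemble and solve the 7×7 MNA system:
  V(n1)=0.7446+0.7676j  V(n2)=-6.478+2.890j  V(n3)=-8.027+2.874j  V(n4)=-1.458+2.890j  V(n5)=1.850+1.284j  V(n6)=1.589+1.174j
  i(V1)=0.1809+0.1262j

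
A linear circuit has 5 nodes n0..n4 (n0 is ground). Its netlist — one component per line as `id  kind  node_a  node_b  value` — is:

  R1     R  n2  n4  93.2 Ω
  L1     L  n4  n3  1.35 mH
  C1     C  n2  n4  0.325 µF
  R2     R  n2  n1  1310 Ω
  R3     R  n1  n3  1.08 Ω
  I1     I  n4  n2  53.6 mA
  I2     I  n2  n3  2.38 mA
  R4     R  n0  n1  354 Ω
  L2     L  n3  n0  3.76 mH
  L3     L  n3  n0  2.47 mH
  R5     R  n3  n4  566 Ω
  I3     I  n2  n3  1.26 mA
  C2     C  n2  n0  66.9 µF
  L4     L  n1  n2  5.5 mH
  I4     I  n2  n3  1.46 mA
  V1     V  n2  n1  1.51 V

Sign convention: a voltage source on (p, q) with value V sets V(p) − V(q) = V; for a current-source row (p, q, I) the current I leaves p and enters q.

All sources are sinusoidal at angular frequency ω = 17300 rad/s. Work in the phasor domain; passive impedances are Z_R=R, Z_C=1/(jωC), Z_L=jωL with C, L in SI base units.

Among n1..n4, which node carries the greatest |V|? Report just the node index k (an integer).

Element admittances at ω=17300 rad/s:
  Y(R1) = 0.01073+0.000j S between n2,n4
  Y(L1) = 0.000-0.04282j S between n4,n3
  Y(C1) = 0.000+0.005622j S between n2,n4
  Y(R2) = 0.0007634+0.000j S between n2,n1
  Y(R3) = 0.9259+0.000j S between n1,n3
  I1: injects 0.0536 A into n2 (from n4)
  I2: injects 0.00238 A into n3 (from n2)
  Y(R4) = 0.002825+0.000j S between n0,n1
  Y(L2) = 0.000-0.01537j S between n3,n0
  Y(L3) = 0.000-0.02340j S between n3,n0
  Y(R5) = 0.001767+0.000j S between n3,n4
  I3: injects 0.00126 A into n3 (from n2)
  Y(C2) = 0.000+1.157j S between n2,n0
  Y(L4) = 0.000-0.01051j S between n1,n2
  I4: injects 0.00146 A into n3 (from n2)
  V1: constraint V(n2)−V(n1) = 1.51
Assemble and solve the 5×5 MNA system:
  V(n1)=-1.563-0.005479j  V(n2)=-0.05343-0.005479j  V(n3)=-1.595-0.04964j  V(n4)=-2.119-0.8767j
  i(V1)=0.02374+0.05674j

4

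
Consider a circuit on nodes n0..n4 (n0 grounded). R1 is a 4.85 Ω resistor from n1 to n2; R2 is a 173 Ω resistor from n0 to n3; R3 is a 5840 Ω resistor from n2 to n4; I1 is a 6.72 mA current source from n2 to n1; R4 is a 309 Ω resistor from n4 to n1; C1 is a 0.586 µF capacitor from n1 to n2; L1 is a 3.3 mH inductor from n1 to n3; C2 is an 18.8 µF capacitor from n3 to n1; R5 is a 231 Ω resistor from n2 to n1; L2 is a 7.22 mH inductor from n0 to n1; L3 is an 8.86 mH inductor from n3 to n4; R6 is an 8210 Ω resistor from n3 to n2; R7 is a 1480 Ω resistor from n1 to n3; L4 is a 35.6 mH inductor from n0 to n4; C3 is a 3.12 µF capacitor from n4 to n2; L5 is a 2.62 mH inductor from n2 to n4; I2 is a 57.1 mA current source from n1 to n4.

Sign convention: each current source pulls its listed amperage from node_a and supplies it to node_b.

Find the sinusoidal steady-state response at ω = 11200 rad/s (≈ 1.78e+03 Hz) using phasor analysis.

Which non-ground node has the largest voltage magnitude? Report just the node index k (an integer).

4

Apply KCL at each of the 4 non-ground nodes and solve the resulting linear system.
Node n1: branches {R1, I1, R4, C1, L1, C2, R5, L2, R7, I2} → V_1 = -0.5296-0.5090j
Node n2: branches {R1, R3, I1, C1, R5, R6, C3, L5} → V_2 = -0.5779-0.4984j
Node n3: branches {R2, L1, C2, L3, R6, R7} → V_3 = -0.5801-0.7816j
Node n4: branches {R3, R4, L3, L4, C3, L5, I2} → V_4 = 0.8100+3.847j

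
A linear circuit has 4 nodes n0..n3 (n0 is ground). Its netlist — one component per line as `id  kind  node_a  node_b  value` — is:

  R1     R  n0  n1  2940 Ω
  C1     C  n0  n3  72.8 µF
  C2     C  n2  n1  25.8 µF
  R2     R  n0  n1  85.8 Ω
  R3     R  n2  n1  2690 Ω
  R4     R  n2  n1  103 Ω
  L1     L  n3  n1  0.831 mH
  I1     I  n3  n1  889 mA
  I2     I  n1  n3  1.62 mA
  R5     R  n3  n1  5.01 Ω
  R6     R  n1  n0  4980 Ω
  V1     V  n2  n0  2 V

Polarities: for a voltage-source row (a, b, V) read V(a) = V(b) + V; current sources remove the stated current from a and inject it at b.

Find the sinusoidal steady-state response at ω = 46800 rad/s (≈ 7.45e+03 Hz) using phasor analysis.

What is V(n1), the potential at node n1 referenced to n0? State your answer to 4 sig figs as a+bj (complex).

Apply KCL at each of the 3 non-ground nodes and solve the resulting linear system.
Node n1: branches {R1, C2, R2, R3, R4, L1, I1, I2, R5, R6} → V_1 = 2.136-0.3623j
Node n2: branches {C2, R3, R4, V1} → V_2 = 2.000+0.000j
Node n3: branches {C1, L1, I1, I2, R5} → V_3 = -0.04568+0.1364j
Source currents: i(V1)=0.4388+0.1600j

2.136-0.3623j V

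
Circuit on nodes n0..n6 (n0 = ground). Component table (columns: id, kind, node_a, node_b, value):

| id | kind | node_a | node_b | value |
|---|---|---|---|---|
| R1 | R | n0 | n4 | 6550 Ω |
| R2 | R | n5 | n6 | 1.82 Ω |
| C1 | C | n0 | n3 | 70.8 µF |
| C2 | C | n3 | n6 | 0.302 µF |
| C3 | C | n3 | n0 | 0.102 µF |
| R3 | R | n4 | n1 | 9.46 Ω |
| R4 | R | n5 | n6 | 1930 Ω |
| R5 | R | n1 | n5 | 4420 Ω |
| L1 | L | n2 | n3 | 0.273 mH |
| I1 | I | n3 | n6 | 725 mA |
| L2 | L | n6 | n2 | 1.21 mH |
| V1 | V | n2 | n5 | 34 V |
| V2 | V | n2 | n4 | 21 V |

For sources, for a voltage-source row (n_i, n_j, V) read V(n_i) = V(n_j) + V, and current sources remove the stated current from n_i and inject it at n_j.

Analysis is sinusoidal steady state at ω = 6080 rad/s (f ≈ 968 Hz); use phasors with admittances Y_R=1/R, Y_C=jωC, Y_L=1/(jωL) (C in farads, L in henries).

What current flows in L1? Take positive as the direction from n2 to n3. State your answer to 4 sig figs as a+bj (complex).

Element admittances at ω=6080 rad/s:
  Y(R1) = 0.0001527+0.000j S between n0,n4
  Y(R2) = 0.5495+0.000j S between n5,n6
  Y(C1) = 0.000+0.4305j S between n0,n3
  Y(C2) = 0.000+0.001836j S between n3,n6
  Y(C3) = 0.000+0.0006202j S between n3,n0
  Y(R3) = 0.1057+0.000j S between n4,n1
  Y(R4) = 0.0005181+0.000j S between n5,n6
  Y(R5) = 0.0002262+0.000j S between n1,n5
  Y(L1) = 0.000-0.6025j S between n2,n3
  I1: injects 0.725 A into n6 (from n3)
  Y(L2) = 0.000-0.1359j S between n6,n2
  V1: constraint V(n2)−V(n5) = 34
  V2: constraint V(n2)−V(n4) = 21
Assemble and solve the 8×8 MNA system:
  V(n1)=-21.12+1.182j  V(n2)=-0.09441+1.182j  V(n3)=-0.0004186-0.007471j  V(n4)=-21.09+1.182j  V(n5)=-34.09+1.182j  V(n6)=-30.94-6.338j
  i(V1)=-1.739+4.136j  i(V2)=-0.0002856+0.0001805j

0.7166+0.05663j A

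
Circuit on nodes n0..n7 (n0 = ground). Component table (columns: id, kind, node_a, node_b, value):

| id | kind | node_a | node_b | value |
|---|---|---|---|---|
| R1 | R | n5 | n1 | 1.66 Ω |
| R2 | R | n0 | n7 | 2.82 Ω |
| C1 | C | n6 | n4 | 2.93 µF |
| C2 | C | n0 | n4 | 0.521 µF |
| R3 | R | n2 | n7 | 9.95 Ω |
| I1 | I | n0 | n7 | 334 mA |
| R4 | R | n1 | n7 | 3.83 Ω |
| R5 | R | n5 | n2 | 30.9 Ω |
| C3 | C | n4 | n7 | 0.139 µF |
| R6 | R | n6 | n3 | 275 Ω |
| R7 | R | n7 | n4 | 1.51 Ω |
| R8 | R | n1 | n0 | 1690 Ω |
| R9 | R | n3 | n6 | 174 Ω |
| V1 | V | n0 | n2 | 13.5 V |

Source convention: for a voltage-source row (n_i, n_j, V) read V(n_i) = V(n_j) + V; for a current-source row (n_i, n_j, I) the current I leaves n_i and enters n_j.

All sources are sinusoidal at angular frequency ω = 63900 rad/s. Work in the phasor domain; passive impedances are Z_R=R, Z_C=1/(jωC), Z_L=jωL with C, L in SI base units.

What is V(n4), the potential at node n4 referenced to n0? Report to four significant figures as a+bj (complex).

-2.841+0.3384j V

Element admittances at ω=63900 rad/s:
  Y(R1) = 0.6024+0.000j S between n5,n1
  Y(R2) = 0.3546+0.000j S between n0,n7
  Y(C1) = 0.000+0.1872j S between n6,n4
  Y(C2) = 0.000+0.03329j S between n0,n4
  Y(R3) = 0.1005+0.000j S between n2,n7
  I1: injects 0.334 A into n7 (from n0)
  Y(R4) = 0.2611+0.000j S between n1,n7
  Y(R5) = 0.03236+0.000j S between n5,n2
  Y(C3) = 0.000+0.008882j S between n4,n7
  Y(R6) = 0.003636+0.000j S between n6,n3
  Y(R7) = 0.6623+0.000j S between n7,n4
  Y(R8) = 0.0005917+0.000j S between n1,n0
  Y(R9) = 0.005747+0.000j S between n3,n6
  V1: constraint V(n0)−V(n2) = 13.5
Assemble and solve the 8×8 MNA system:
  V(n1)=-3.972+0.1749j  V(n2)=-13.50+0.000j  V(n3)=-2.841+0.3384j  V(n4)=-2.841+0.3384j  V(n5)=-4.458+0.1659j  V(n6)=-2.841+0.3384j  V(n7)=-2.860+0.1958j
  i(V1)=-1.362-0.02505j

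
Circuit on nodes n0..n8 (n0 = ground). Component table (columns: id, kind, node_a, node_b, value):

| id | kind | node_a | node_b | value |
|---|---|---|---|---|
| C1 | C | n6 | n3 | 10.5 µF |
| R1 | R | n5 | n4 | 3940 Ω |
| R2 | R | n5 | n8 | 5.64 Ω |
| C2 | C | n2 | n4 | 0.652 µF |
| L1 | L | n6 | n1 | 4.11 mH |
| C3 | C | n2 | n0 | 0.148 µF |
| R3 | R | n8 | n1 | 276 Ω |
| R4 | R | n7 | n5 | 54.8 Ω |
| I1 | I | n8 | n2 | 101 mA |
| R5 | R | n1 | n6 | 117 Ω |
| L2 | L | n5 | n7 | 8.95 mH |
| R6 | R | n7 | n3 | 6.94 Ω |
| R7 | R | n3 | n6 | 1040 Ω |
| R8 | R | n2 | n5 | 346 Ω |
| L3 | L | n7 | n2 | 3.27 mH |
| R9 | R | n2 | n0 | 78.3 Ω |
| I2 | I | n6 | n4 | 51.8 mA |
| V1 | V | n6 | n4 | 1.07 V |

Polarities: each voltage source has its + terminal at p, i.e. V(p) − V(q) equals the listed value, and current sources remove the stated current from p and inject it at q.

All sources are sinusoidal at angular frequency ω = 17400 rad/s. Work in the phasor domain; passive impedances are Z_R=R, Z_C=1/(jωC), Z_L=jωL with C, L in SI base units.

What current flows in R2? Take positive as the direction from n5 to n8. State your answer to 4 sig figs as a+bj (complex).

0.08906-0.0008486j A

Element admittances at ω=17400 rad/s:
  Y(C1) = 0.000+0.1827j S between n6,n3
  Y(R1) = 0.0002538+0.000j S between n5,n4
  Y(R2) = 0.1773+0.000j S between n5,n8
  Y(C2) = 0.000+0.01134j S between n2,n4
  Y(L1) = 0.000-0.01398j S between n6,n1
  Y(C3) = 0.000+0.002575j S between n2,n0
  Y(R3) = 0.003623+0.000j S between n8,n1
  Y(R4) = 0.01825+0.000j S between n7,n5
  I1: injects 0.101 A into n2 (from n8)
  Y(R5) = 0.008547+0.000j S between n1,n6
  Y(L2) = 0.000-0.006421j S between n5,n7
  Y(R6) = 0.1441+0.000j S between n7,n3
  Y(R7) = 0.0009615+0.000j S between n3,n6
  Y(R8) = 0.002890+0.000j S between n2,n5
  Y(L3) = 0.000-0.01758j S between n7,n2
  Y(R9) = 0.01277+0.000j S between n2,n0
  I2: injects 0.0518 A into n4 (from n6)
  V1: constraint V(n6)−V(n4) = 1.07
Assemble and solve the 9×9 MNA system:
  V(n1)=-7.199-8.847j  V(n2)=0.000+0.000j  V(n3)=-7.347-8.778j  V(n4)=-7.934-8.198j  V(n5)=-9.993-9.086j  V(n6)=-6.864-8.198j  V(n7)=-6.615-9.395j  V(n8)=-10.50-9.081j
  i(V1)=0.04173-0.08978j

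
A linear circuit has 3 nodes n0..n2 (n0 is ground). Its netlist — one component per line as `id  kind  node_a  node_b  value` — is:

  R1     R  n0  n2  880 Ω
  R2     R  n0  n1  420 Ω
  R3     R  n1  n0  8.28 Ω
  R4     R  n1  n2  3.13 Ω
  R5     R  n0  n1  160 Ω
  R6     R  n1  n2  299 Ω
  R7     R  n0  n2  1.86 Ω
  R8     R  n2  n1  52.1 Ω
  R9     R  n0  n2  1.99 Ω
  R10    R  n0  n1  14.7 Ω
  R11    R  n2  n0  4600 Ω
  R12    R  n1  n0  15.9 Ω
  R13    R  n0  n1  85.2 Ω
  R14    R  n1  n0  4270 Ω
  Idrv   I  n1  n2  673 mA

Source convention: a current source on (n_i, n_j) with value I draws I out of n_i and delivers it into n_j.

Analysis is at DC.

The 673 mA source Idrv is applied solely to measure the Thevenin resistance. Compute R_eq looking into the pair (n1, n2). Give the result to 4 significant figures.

R_eq = 1.792 Ω

Apply KCL at each of the 2 non-ground nodes and solve the resulting linear system.
Node n1: branches {R2, R3, R4, R5, R6, R8, R10, R12, R13, R14, Idrv} → V_1 = -0.9563
Node n2: branches {R1, R4, R6, R7, R8, R9, R11, Idrv} → V_2 = 0.2500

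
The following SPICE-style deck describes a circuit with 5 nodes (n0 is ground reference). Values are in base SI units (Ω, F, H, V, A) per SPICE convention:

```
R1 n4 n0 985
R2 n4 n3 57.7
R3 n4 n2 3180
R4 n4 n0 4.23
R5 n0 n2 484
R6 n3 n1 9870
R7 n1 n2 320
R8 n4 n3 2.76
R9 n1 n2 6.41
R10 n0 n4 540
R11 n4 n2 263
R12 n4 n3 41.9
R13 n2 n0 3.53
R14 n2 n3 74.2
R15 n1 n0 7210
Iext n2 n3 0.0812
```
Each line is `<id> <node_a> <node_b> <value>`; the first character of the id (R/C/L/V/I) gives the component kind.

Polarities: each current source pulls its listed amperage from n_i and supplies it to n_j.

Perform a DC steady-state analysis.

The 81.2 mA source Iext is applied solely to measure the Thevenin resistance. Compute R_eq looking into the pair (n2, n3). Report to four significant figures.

MNA unknowns: 4 node voltages V₁..V_4
R1: Y=0.001015 on G[4,0]
R2: Y=0.01733 on G[4,3]
R3: Y=0.0003145 on G[4,2]
R4: Y=0.2364 on G[4,0]
R5: Y=0.002066 on G[0,2]
R6: Y=0.0001013 on G[3,1]
R7: Y=0.003125 on G[1,2]
R8: Y=0.3623 on G[4,3]
R9: Y=0.1560 on G[1,2]
R10: Y=0.001852 on G[0,4]
R11: Y=0.003802 on G[4,2]
R12: Y=0.02387 on G[4,3]
R13: Y=0.2833 on G[2,0]
R14: Y=0.01348 on G[2,3]
R15: Y=0.0001387 on G[1,0]
Iext: z[2]−=0.0812, z[3]+=0.0812
solve → V1=-0.2423, V2=-0.2430, V3=0.4672, V4=0.2899

R_eq = 8.746 Ω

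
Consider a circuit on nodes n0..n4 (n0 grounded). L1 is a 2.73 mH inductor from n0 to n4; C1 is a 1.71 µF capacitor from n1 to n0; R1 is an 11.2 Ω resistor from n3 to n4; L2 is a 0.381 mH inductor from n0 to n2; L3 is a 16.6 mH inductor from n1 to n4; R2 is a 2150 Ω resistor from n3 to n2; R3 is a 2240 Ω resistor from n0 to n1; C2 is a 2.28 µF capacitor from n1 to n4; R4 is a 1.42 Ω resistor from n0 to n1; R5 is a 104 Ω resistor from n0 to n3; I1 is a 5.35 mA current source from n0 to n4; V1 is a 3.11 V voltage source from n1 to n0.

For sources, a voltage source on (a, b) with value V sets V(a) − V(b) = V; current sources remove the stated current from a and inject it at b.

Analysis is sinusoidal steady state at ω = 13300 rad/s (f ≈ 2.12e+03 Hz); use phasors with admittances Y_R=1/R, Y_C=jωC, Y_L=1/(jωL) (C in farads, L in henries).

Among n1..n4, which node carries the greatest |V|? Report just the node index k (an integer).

Apply KCL at each of the 4 non-ground nodes and solve the resulting linear system.
Node n1: branches {C1, L3, R3, C2, R4, V1} → V_1 = 3.110+0.000j
Node n2: branches {L2, R2} → V_2 = -0.01832-0.002240j
Node n3: branches {R1, R2, R5} → V_3 = -0.9688+7.771j
Node n4: branches {L1, R1, L3, C2, I1} → V_4 = -1.078+8.649j
Source currents: i(V1)=-2.415-0.1788j

4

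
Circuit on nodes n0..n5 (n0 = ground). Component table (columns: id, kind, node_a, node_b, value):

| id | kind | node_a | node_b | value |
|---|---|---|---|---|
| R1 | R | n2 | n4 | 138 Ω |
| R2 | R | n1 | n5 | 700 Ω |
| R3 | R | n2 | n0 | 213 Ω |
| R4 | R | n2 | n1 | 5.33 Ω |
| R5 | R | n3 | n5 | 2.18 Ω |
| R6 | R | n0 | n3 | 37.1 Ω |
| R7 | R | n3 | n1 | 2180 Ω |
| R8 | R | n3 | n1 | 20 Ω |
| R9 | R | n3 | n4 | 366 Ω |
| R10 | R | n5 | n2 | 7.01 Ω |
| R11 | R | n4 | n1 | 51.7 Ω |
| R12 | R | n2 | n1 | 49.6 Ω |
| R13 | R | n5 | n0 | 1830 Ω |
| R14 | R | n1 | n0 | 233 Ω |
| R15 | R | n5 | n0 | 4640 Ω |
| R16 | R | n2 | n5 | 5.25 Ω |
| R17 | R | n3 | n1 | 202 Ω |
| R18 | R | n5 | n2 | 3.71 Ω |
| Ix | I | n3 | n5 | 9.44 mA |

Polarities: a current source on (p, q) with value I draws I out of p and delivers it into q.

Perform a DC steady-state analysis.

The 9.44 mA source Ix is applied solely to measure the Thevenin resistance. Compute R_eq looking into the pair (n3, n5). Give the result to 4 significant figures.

Element admittances at DC:
  Y(R1) = 0.007246 S between n2,n4
  Y(R2) = 0.001429 S between n1,n5
  Y(R3) = 0.004695 S between n2,n0
  Y(R4) = 0.1876 S between n2,n1
  Y(R5) = 0.4587 S between n3,n5
  Y(R6) = 0.02695 S between n0,n3
  Y(R7) = 0.0004587 S between n3,n1
  Y(R8) = 0.05000 S between n3,n1
  Y(R9) = 0.002732 S between n3,n4
  Y(R10) = 0.1427 S between n5,n2
  Y(R11) = 0.01934 S between n4,n1
  Y(R12) = 0.02016 S between n2,n1
  Y(R13) = 0.0005464 S between n5,n0
  Y(R14) = 0.004292 S between n1,n0
  Y(R15) = 0.0002155 S between n5,n0
  Y(R16) = 0.1905 S between n2,n5
  Y(R17) = 0.004950 S between n3,n1
  Y(R18) = 0.2695 S between n5,n2
  Ix: injects 0.00944 A into n5 (from n3)
Assemble and solve the 5×5 MNA system:
  V(n1)=0.009267  V(n2)=0.01303  V(n3)=-0.004155  V(n4)=0.008947  V(n5)=0.01448

R_eq = 1.974 Ω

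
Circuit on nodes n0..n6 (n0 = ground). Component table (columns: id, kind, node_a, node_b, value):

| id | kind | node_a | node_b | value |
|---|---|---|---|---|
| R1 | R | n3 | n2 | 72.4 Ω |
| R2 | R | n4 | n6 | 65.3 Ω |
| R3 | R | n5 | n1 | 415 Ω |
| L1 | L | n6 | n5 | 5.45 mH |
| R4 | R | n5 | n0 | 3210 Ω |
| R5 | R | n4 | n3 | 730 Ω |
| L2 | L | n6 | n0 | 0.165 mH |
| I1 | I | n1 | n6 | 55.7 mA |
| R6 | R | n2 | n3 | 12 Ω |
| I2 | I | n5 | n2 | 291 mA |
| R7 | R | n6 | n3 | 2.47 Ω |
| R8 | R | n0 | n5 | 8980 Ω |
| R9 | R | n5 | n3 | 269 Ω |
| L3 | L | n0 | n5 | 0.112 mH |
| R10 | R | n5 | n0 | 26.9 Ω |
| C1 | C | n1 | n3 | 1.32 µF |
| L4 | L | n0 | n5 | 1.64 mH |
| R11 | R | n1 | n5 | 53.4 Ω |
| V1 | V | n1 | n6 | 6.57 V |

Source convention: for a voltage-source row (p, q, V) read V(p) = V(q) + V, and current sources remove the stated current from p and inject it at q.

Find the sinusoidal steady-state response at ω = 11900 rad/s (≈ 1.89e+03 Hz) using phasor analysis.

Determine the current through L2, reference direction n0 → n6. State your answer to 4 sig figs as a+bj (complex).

-0.1414+0.01138j A

Apply KCL at each of the 6 non-ground nodes and solve the resulting linear system.
Node n1: branches {R3, I1, C1, R11, V1} → V_1 = 6.592+0.2776j
Node n2: branches {R1, R6, I2} → V_2 = 3.736+0.4978j
Node n3: branches {R1, R5, R6, R7, R9, C1} → V_3 = 0.7404+0.4978j
Node n4: branches {R2, R5} → V_4 = 0.08131+0.2957j
Node n5: branches {R3, L1, R4, I2, R8, R9, L3, R10, L4, R11} → V_5 = -0.02243-0.1753j
Node n6: branches {R2, L1, L2, I1, R7, V1} → V_6 = 0.02235+0.2776j
Source currents: i(V1)=-0.1990-0.1015j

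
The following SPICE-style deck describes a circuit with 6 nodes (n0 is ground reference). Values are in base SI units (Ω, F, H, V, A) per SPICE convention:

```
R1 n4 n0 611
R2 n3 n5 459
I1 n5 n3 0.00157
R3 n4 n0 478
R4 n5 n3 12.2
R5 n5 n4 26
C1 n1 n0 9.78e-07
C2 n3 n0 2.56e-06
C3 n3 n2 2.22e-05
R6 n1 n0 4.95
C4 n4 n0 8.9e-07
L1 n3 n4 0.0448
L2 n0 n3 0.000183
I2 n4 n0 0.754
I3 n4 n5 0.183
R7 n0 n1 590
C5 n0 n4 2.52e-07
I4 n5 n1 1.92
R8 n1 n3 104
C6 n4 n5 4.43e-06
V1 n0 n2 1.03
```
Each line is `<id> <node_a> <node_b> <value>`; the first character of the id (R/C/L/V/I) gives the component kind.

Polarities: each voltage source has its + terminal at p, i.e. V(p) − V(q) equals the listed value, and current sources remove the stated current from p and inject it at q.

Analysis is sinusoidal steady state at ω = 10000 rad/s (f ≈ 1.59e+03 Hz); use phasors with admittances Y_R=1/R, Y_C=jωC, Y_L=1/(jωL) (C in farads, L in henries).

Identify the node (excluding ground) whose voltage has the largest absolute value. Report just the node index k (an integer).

Element admittances at ω=10000 rad/s:
  Y(R1) = 0.001637+0.000j S between n4,n0
  Y(R2) = 0.002179+0.000j S between n3,n5
  I1: injects 0.00157 A into n3 (from n5)
  Y(R3) = 0.002092+0.000j S between n4,n0
  Y(R4) = 0.08197+0.000j S between n5,n3
  Y(R5) = 0.03846+0.000j S between n5,n4
  Y(C1) = 0.000+0.009780j S between n1,n0
  Y(C2) = 0.000+0.02560j S between n3,n0
  Y(C3) = 0.000+0.2220j S between n3,n2
  Y(R6) = 0.2020+0.000j S between n1,n0
  Y(C4) = 0.000+0.008900j S between n4,n0
  Y(L1) = 0.000-0.002232j S between n3,n4
  Y(L2) = 0.000-0.5464j S between n0,n3
  I2: injects 0.754 A into n0 (from n4)
  I3: injects 0.183 A into n5 (from n4)
  Y(R7) = 0.001695+0.000j S between n0,n1
  Y(C5) = 0.000+0.002520j S between n0,n4
  I4: injects 1.92 A into n1 (from n5)
  Y(R8) = 0.009615+0.000j S between n1,n3
  Y(C6) = 0.000+0.04430j S between n4,n5
  V1: constraint V(n0)−V(n2) = 1.03
Assemble and solve the 6×6 MNA system:
  V(n1)=8.934-0.7648j  V(n2)=-1.030+0.000j  V(n3)=-0.6902-7.881j  V(n4)=-34.85+8.430j  V(n5)=-30.23-4.432j
  i(V1)=-1.750-0.07543j

4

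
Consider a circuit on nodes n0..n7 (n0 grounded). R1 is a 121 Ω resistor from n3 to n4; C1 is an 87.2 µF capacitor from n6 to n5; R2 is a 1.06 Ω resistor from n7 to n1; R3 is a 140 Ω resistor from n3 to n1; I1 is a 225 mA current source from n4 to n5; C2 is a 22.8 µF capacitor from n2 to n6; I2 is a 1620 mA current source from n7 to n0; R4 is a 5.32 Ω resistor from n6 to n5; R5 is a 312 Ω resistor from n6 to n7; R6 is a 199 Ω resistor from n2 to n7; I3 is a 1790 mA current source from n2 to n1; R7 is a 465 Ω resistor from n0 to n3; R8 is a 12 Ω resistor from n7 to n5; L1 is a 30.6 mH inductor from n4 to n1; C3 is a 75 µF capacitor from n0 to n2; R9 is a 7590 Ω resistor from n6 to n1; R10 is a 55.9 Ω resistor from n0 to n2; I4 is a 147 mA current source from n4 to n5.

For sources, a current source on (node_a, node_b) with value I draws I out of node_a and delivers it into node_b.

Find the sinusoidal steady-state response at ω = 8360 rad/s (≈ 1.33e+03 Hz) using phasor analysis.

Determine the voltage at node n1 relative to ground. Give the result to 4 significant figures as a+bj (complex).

0.1979+1.620j V

Element admittances at ω=8360 rad/s:
  Y(R1) = 0.008264+0.000j S between n3,n4
  Y(C1) = 0.000+0.7290j S between n6,n5
  Y(R2) = 0.9434+0.000j S between n7,n1
  Y(R3) = 0.007143+0.000j S between n3,n1
  I1: injects 0.225 A into n5 (from n4)
  Y(C2) = 0.000+0.1906j S between n2,n6
  I2: injects 1.62 A into n0 (from n7)
  Y(R4) = 0.1880+0.000j S between n6,n5
  Y(R5) = 0.003205+0.000j S between n6,n7
  Y(R6) = 0.005025+0.000j S between n2,n7
  I3: injects 1.79 A into n1 (from n2)
  Y(R7) = 0.002151+0.000j S between n0,n3
  Y(R8) = 0.08333+0.000j S between n7,n5
  Y(L1) = 0.000-0.003909j S between n4,n1
  Y(C3) = 0.000+0.6270j S between n0,n2
  Y(R9) = 0.0001318+0.000j S between n6,n1
  Y(R10) = 0.01789+0.000j S between n0,n2
  I4: injects 0.147 A into n5 (from n4)
Assemble and solve the 7×7 MNA system:
  V(n1)=0.1979+1.620j  V(n2)=-0.007845+2.508j  V(n3)=-22.01-18.58j  V(n4)=-46.92-40.86j  V(n5)=0.3586+1.052j  V(n6)=0.2263+1.332j  V(n7)=-1.355+1.578j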